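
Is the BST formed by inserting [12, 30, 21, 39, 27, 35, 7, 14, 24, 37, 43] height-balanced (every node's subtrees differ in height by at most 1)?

Tree (level-order array): [12, 7, 30, None, None, 21, 39, 14, 27, 35, 43, None, None, 24, None, None, 37]
Definition: a tree is height-balanced if, at every node, |h(left) - h(right)| <= 1 (empty subtree has height -1).
Bottom-up per-node check:
  node 7: h_left=-1, h_right=-1, diff=0 [OK], height=0
  node 14: h_left=-1, h_right=-1, diff=0 [OK], height=0
  node 24: h_left=-1, h_right=-1, diff=0 [OK], height=0
  node 27: h_left=0, h_right=-1, diff=1 [OK], height=1
  node 21: h_left=0, h_right=1, diff=1 [OK], height=2
  node 37: h_left=-1, h_right=-1, diff=0 [OK], height=0
  node 35: h_left=-1, h_right=0, diff=1 [OK], height=1
  node 43: h_left=-1, h_right=-1, diff=0 [OK], height=0
  node 39: h_left=1, h_right=0, diff=1 [OK], height=2
  node 30: h_left=2, h_right=2, diff=0 [OK], height=3
  node 12: h_left=0, h_right=3, diff=3 [FAIL (|0-3|=3 > 1)], height=4
Node 12 violates the condition: |0 - 3| = 3 > 1.
Result: Not balanced


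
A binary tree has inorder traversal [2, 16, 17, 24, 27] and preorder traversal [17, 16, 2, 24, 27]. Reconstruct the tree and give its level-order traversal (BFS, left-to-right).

Inorder:  [2, 16, 17, 24, 27]
Preorder: [17, 16, 2, 24, 27]
Algorithm: preorder visits root first, so consume preorder in order;
for each root, split the current inorder slice at that value into
left-subtree inorder and right-subtree inorder, then recurse.
Recursive splits:
  root=17; inorder splits into left=[2, 16], right=[24, 27]
  root=16; inorder splits into left=[2], right=[]
  root=2; inorder splits into left=[], right=[]
  root=24; inorder splits into left=[], right=[27]
  root=27; inorder splits into left=[], right=[]
Reconstructed level-order: [17, 16, 24, 2, 27]


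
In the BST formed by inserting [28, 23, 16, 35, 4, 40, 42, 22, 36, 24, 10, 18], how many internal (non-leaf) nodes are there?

Tree built from: [28, 23, 16, 35, 4, 40, 42, 22, 36, 24, 10, 18]
Tree (level-order array): [28, 23, 35, 16, 24, None, 40, 4, 22, None, None, 36, 42, None, 10, 18]
Rule: An internal node has at least one child.
Per-node child counts:
  node 28: 2 child(ren)
  node 23: 2 child(ren)
  node 16: 2 child(ren)
  node 4: 1 child(ren)
  node 10: 0 child(ren)
  node 22: 1 child(ren)
  node 18: 0 child(ren)
  node 24: 0 child(ren)
  node 35: 1 child(ren)
  node 40: 2 child(ren)
  node 36: 0 child(ren)
  node 42: 0 child(ren)
Matching nodes: [28, 23, 16, 4, 22, 35, 40]
Count of internal (non-leaf) nodes: 7


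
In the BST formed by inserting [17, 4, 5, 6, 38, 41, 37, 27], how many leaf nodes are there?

Tree built from: [17, 4, 5, 6, 38, 41, 37, 27]
Tree (level-order array): [17, 4, 38, None, 5, 37, 41, None, 6, 27]
Rule: A leaf has 0 children.
Per-node child counts:
  node 17: 2 child(ren)
  node 4: 1 child(ren)
  node 5: 1 child(ren)
  node 6: 0 child(ren)
  node 38: 2 child(ren)
  node 37: 1 child(ren)
  node 27: 0 child(ren)
  node 41: 0 child(ren)
Matching nodes: [6, 27, 41]
Count of leaf nodes: 3


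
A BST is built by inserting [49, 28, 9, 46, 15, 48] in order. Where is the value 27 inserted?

Starting tree (level order): [49, 28, None, 9, 46, None, 15, None, 48]
Insertion path: 49 -> 28 -> 9 -> 15
Result: insert 27 as right child of 15
Final tree (level order): [49, 28, None, 9, 46, None, 15, None, 48, None, 27]


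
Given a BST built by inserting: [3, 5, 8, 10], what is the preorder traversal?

Tree insertion order: [3, 5, 8, 10]
Tree (level-order array): [3, None, 5, None, 8, None, 10]
Preorder traversal: [3, 5, 8, 10]


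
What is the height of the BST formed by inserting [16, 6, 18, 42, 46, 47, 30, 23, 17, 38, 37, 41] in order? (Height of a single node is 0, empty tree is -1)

Insertion order: [16, 6, 18, 42, 46, 47, 30, 23, 17, 38, 37, 41]
Tree (level-order array): [16, 6, 18, None, None, 17, 42, None, None, 30, 46, 23, 38, None, 47, None, None, 37, 41]
Compute height bottom-up (empty subtree = -1):
  height(6) = 1 + max(-1, -1) = 0
  height(17) = 1 + max(-1, -1) = 0
  height(23) = 1 + max(-1, -1) = 0
  height(37) = 1 + max(-1, -1) = 0
  height(41) = 1 + max(-1, -1) = 0
  height(38) = 1 + max(0, 0) = 1
  height(30) = 1 + max(0, 1) = 2
  height(47) = 1 + max(-1, -1) = 0
  height(46) = 1 + max(-1, 0) = 1
  height(42) = 1 + max(2, 1) = 3
  height(18) = 1 + max(0, 3) = 4
  height(16) = 1 + max(0, 4) = 5
Height = 5


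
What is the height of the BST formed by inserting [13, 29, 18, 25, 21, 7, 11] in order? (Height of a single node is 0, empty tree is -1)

Insertion order: [13, 29, 18, 25, 21, 7, 11]
Tree (level-order array): [13, 7, 29, None, 11, 18, None, None, None, None, 25, 21]
Compute height bottom-up (empty subtree = -1):
  height(11) = 1 + max(-1, -1) = 0
  height(7) = 1 + max(-1, 0) = 1
  height(21) = 1 + max(-1, -1) = 0
  height(25) = 1 + max(0, -1) = 1
  height(18) = 1 + max(-1, 1) = 2
  height(29) = 1 + max(2, -1) = 3
  height(13) = 1 + max(1, 3) = 4
Height = 4


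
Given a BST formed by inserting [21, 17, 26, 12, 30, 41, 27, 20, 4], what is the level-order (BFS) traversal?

Tree insertion order: [21, 17, 26, 12, 30, 41, 27, 20, 4]
Tree (level-order array): [21, 17, 26, 12, 20, None, 30, 4, None, None, None, 27, 41]
BFS from the root, enqueuing left then right child of each popped node:
  queue [21] -> pop 21, enqueue [17, 26], visited so far: [21]
  queue [17, 26] -> pop 17, enqueue [12, 20], visited so far: [21, 17]
  queue [26, 12, 20] -> pop 26, enqueue [30], visited so far: [21, 17, 26]
  queue [12, 20, 30] -> pop 12, enqueue [4], visited so far: [21, 17, 26, 12]
  queue [20, 30, 4] -> pop 20, enqueue [none], visited so far: [21, 17, 26, 12, 20]
  queue [30, 4] -> pop 30, enqueue [27, 41], visited so far: [21, 17, 26, 12, 20, 30]
  queue [4, 27, 41] -> pop 4, enqueue [none], visited so far: [21, 17, 26, 12, 20, 30, 4]
  queue [27, 41] -> pop 27, enqueue [none], visited so far: [21, 17, 26, 12, 20, 30, 4, 27]
  queue [41] -> pop 41, enqueue [none], visited so far: [21, 17, 26, 12, 20, 30, 4, 27, 41]
Result: [21, 17, 26, 12, 20, 30, 4, 27, 41]


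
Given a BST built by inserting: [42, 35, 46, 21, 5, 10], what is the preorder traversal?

Tree insertion order: [42, 35, 46, 21, 5, 10]
Tree (level-order array): [42, 35, 46, 21, None, None, None, 5, None, None, 10]
Preorder traversal: [42, 35, 21, 5, 10, 46]


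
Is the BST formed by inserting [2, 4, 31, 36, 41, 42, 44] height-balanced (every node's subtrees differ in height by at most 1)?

Tree (level-order array): [2, None, 4, None, 31, None, 36, None, 41, None, 42, None, 44]
Definition: a tree is height-balanced if, at every node, |h(left) - h(right)| <= 1 (empty subtree has height -1).
Bottom-up per-node check:
  node 44: h_left=-1, h_right=-1, diff=0 [OK], height=0
  node 42: h_left=-1, h_right=0, diff=1 [OK], height=1
  node 41: h_left=-1, h_right=1, diff=2 [FAIL (|-1-1|=2 > 1)], height=2
  node 36: h_left=-1, h_right=2, diff=3 [FAIL (|-1-2|=3 > 1)], height=3
  node 31: h_left=-1, h_right=3, diff=4 [FAIL (|-1-3|=4 > 1)], height=4
  node 4: h_left=-1, h_right=4, diff=5 [FAIL (|-1-4|=5 > 1)], height=5
  node 2: h_left=-1, h_right=5, diff=6 [FAIL (|-1-5|=6 > 1)], height=6
Node 41 violates the condition: |-1 - 1| = 2 > 1.
Result: Not balanced


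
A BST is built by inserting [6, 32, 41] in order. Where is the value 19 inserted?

Starting tree (level order): [6, None, 32, None, 41]
Insertion path: 6 -> 32
Result: insert 19 as left child of 32
Final tree (level order): [6, None, 32, 19, 41]


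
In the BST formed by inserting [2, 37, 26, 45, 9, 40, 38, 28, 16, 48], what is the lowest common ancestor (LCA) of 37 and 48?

Tree insertion order: [2, 37, 26, 45, 9, 40, 38, 28, 16, 48]
Tree (level-order array): [2, None, 37, 26, 45, 9, 28, 40, 48, None, 16, None, None, 38]
In a BST, the LCA of p=37, q=48 is the first node v on the
root-to-leaf path with p <= v <= q (go left if both < v, right if both > v).
Walk from root:
  at 2: both 37 and 48 > 2, go right
  at 37: 37 <= 37 <= 48, this is the LCA
LCA = 37


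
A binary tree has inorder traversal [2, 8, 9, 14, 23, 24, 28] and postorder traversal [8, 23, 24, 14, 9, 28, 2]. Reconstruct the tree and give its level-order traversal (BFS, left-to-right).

Inorder:   [2, 8, 9, 14, 23, 24, 28]
Postorder: [8, 23, 24, 14, 9, 28, 2]
Algorithm: postorder visits root last, so walk postorder right-to-left;
each value is the root of the current inorder slice — split it at that
value, recurse on the right subtree first, then the left.
Recursive splits:
  root=2; inorder splits into left=[], right=[8, 9, 14, 23, 24, 28]
  root=28; inorder splits into left=[8, 9, 14, 23, 24], right=[]
  root=9; inorder splits into left=[8], right=[14, 23, 24]
  root=14; inorder splits into left=[], right=[23, 24]
  root=24; inorder splits into left=[23], right=[]
  root=23; inorder splits into left=[], right=[]
  root=8; inorder splits into left=[], right=[]
Reconstructed level-order: [2, 28, 9, 8, 14, 24, 23]


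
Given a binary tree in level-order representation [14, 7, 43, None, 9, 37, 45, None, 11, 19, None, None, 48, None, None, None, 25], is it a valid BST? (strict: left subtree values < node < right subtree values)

Level-order array: [14, 7, 43, None, 9, 37, 45, None, 11, 19, None, None, 48, None, None, None, 25]
Validate using subtree bounds (lo, hi): at each node, require lo < value < hi,
then recurse left with hi=value and right with lo=value.
Preorder trace (stopping at first violation):
  at node 14 with bounds (-inf, +inf): OK
  at node 7 with bounds (-inf, 14): OK
  at node 9 with bounds (7, 14): OK
  at node 11 with bounds (9, 14): OK
  at node 43 with bounds (14, +inf): OK
  at node 37 with bounds (14, 43): OK
  at node 19 with bounds (14, 37): OK
  at node 25 with bounds (19, 37): OK
  at node 45 with bounds (43, +inf): OK
  at node 48 with bounds (45, +inf): OK
No violation found at any node.
Result: Valid BST


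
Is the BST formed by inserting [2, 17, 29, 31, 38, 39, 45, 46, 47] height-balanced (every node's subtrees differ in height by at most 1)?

Tree (level-order array): [2, None, 17, None, 29, None, 31, None, 38, None, 39, None, 45, None, 46, None, 47]
Definition: a tree is height-balanced if, at every node, |h(left) - h(right)| <= 1 (empty subtree has height -1).
Bottom-up per-node check:
  node 47: h_left=-1, h_right=-1, diff=0 [OK], height=0
  node 46: h_left=-1, h_right=0, diff=1 [OK], height=1
  node 45: h_left=-1, h_right=1, diff=2 [FAIL (|-1-1|=2 > 1)], height=2
  node 39: h_left=-1, h_right=2, diff=3 [FAIL (|-1-2|=3 > 1)], height=3
  node 38: h_left=-1, h_right=3, diff=4 [FAIL (|-1-3|=4 > 1)], height=4
  node 31: h_left=-1, h_right=4, diff=5 [FAIL (|-1-4|=5 > 1)], height=5
  node 29: h_left=-1, h_right=5, diff=6 [FAIL (|-1-5|=6 > 1)], height=6
  node 17: h_left=-1, h_right=6, diff=7 [FAIL (|-1-6|=7 > 1)], height=7
  node 2: h_left=-1, h_right=7, diff=8 [FAIL (|-1-7|=8 > 1)], height=8
Node 45 violates the condition: |-1 - 1| = 2 > 1.
Result: Not balanced


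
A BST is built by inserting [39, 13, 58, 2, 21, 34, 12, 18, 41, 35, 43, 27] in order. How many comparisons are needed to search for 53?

Search path for 53: 39 -> 58 -> 41 -> 43
Found: False
Comparisons: 4


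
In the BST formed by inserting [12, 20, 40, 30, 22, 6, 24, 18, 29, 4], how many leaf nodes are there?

Tree built from: [12, 20, 40, 30, 22, 6, 24, 18, 29, 4]
Tree (level-order array): [12, 6, 20, 4, None, 18, 40, None, None, None, None, 30, None, 22, None, None, 24, None, 29]
Rule: A leaf has 0 children.
Per-node child counts:
  node 12: 2 child(ren)
  node 6: 1 child(ren)
  node 4: 0 child(ren)
  node 20: 2 child(ren)
  node 18: 0 child(ren)
  node 40: 1 child(ren)
  node 30: 1 child(ren)
  node 22: 1 child(ren)
  node 24: 1 child(ren)
  node 29: 0 child(ren)
Matching nodes: [4, 18, 29]
Count of leaf nodes: 3


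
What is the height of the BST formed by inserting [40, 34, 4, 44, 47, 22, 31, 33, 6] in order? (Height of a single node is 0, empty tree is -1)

Insertion order: [40, 34, 4, 44, 47, 22, 31, 33, 6]
Tree (level-order array): [40, 34, 44, 4, None, None, 47, None, 22, None, None, 6, 31, None, None, None, 33]
Compute height bottom-up (empty subtree = -1):
  height(6) = 1 + max(-1, -1) = 0
  height(33) = 1 + max(-1, -1) = 0
  height(31) = 1 + max(-1, 0) = 1
  height(22) = 1 + max(0, 1) = 2
  height(4) = 1 + max(-1, 2) = 3
  height(34) = 1 + max(3, -1) = 4
  height(47) = 1 + max(-1, -1) = 0
  height(44) = 1 + max(-1, 0) = 1
  height(40) = 1 + max(4, 1) = 5
Height = 5


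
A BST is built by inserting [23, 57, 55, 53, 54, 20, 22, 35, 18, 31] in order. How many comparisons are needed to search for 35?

Search path for 35: 23 -> 57 -> 55 -> 53 -> 35
Found: True
Comparisons: 5


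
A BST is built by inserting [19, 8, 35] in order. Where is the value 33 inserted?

Starting tree (level order): [19, 8, 35]
Insertion path: 19 -> 35
Result: insert 33 as left child of 35
Final tree (level order): [19, 8, 35, None, None, 33]


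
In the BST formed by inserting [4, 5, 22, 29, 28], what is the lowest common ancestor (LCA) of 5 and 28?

Tree insertion order: [4, 5, 22, 29, 28]
Tree (level-order array): [4, None, 5, None, 22, None, 29, 28]
In a BST, the LCA of p=5, q=28 is the first node v on the
root-to-leaf path with p <= v <= q (go left if both < v, right if both > v).
Walk from root:
  at 4: both 5 and 28 > 4, go right
  at 5: 5 <= 5 <= 28, this is the LCA
LCA = 5


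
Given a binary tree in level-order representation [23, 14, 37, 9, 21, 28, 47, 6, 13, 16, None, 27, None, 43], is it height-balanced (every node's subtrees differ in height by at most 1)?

Tree (level-order array): [23, 14, 37, 9, 21, 28, 47, 6, 13, 16, None, 27, None, 43]
Definition: a tree is height-balanced if, at every node, |h(left) - h(right)| <= 1 (empty subtree has height -1).
Bottom-up per-node check:
  node 6: h_left=-1, h_right=-1, diff=0 [OK], height=0
  node 13: h_left=-1, h_right=-1, diff=0 [OK], height=0
  node 9: h_left=0, h_right=0, diff=0 [OK], height=1
  node 16: h_left=-1, h_right=-1, diff=0 [OK], height=0
  node 21: h_left=0, h_right=-1, diff=1 [OK], height=1
  node 14: h_left=1, h_right=1, diff=0 [OK], height=2
  node 27: h_left=-1, h_right=-1, diff=0 [OK], height=0
  node 28: h_left=0, h_right=-1, diff=1 [OK], height=1
  node 43: h_left=-1, h_right=-1, diff=0 [OK], height=0
  node 47: h_left=0, h_right=-1, diff=1 [OK], height=1
  node 37: h_left=1, h_right=1, diff=0 [OK], height=2
  node 23: h_left=2, h_right=2, diff=0 [OK], height=3
All nodes satisfy the balance condition.
Result: Balanced


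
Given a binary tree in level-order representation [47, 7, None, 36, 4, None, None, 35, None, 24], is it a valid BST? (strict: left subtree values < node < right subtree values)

Level-order array: [47, 7, None, 36, 4, None, None, 35, None, 24]
Validate using subtree bounds (lo, hi): at each node, require lo < value < hi,
then recurse left with hi=value and right with lo=value.
Preorder trace (stopping at first violation):
  at node 47 with bounds (-inf, +inf): OK
  at node 7 with bounds (-inf, 47): OK
  at node 36 with bounds (-inf, 7): VIOLATION
Node 36 violates its bound: not (-inf < 36 < 7).
Result: Not a valid BST


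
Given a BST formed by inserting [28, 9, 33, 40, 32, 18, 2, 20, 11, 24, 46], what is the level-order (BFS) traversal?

Tree insertion order: [28, 9, 33, 40, 32, 18, 2, 20, 11, 24, 46]
Tree (level-order array): [28, 9, 33, 2, 18, 32, 40, None, None, 11, 20, None, None, None, 46, None, None, None, 24]
BFS from the root, enqueuing left then right child of each popped node:
  queue [28] -> pop 28, enqueue [9, 33], visited so far: [28]
  queue [9, 33] -> pop 9, enqueue [2, 18], visited so far: [28, 9]
  queue [33, 2, 18] -> pop 33, enqueue [32, 40], visited so far: [28, 9, 33]
  queue [2, 18, 32, 40] -> pop 2, enqueue [none], visited so far: [28, 9, 33, 2]
  queue [18, 32, 40] -> pop 18, enqueue [11, 20], visited so far: [28, 9, 33, 2, 18]
  queue [32, 40, 11, 20] -> pop 32, enqueue [none], visited so far: [28, 9, 33, 2, 18, 32]
  queue [40, 11, 20] -> pop 40, enqueue [46], visited so far: [28, 9, 33, 2, 18, 32, 40]
  queue [11, 20, 46] -> pop 11, enqueue [none], visited so far: [28, 9, 33, 2, 18, 32, 40, 11]
  queue [20, 46] -> pop 20, enqueue [24], visited so far: [28, 9, 33, 2, 18, 32, 40, 11, 20]
  queue [46, 24] -> pop 46, enqueue [none], visited so far: [28, 9, 33, 2, 18, 32, 40, 11, 20, 46]
  queue [24] -> pop 24, enqueue [none], visited so far: [28, 9, 33, 2, 18, 32, 40, 11, 20, 46, 24]
Result: [28, 9, 33, 2, 18, 32, 40, 11, 20, 46, 24]


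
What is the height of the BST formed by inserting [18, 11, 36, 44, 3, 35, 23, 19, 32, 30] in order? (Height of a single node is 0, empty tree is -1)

Insertion order: [18, 11, 36, 44, 3, 35, 23, 19, 32, 30]
Tree (level-order array): [18, 11, 36, 3, None, 35, 44, None, None, 23, None, None, None, 19, 32, None, None, 30]
Compute height bottom-up (empty subtree = -1):
  height(3) = 1 + max(-1, -1) = 0
  height(11) = 1 + max(0, -1) = 1
  height(19) = 1 + max(-1, -1) = 0
  height(30) = 1 + max(-1, -1) = 0
  height(32) = 1 + max(0, -1) = 1
  height(23) = 1 + max(0, 1) = 2
  height(35) = 1 + max(2, -1) = 3
  height(44) = 1 + max(-1, -1) = 0
  height(36) = 1 + max(3, 0) = 4
  height(18) = 1 + max(1, 4) = 5
Height = 5


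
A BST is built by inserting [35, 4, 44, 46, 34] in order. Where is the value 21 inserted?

Starting tree (level order): [35, 4, 44, None, 34, None, 46]
Insertion path: 35 -> 4 -> 34
Result: insert 21 as left child of 34
Final tree (level order): [35, 4, 44, None, 34, None, 46, 21]


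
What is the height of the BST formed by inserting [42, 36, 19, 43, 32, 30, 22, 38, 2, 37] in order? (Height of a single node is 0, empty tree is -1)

Insertion order: [42, 36, 19, 43, 32, 30, 22, 38, 2, 37]
Tree (level-order array): [42, 36, 43, 19, 38, None, None, 2, 32, 37, None, None, None, 30, None, None, None, 22]
Compute height bottom-up (empty subtree = -1):
  height(2) = 1 + max(-1, -1) = 0
  height(22) = 1 + max(-1, -1) = 0
  height(30) = 1 + max(0, -1) = 1
  height(32) = 1 + max(1, -1) = 2
  height(19) = 1 + max(0, 2) = 3
  height(37) = 1 + max(-1, -1) = 0
  height(38) = 1 + max(0, -1) = 1
  height(36) = 1 + max(3, 1) = 4
  height(43) = 1 + max(-1, -1) = 0
  height(42) = 1 + max(4, 0) = 5
Height = 5


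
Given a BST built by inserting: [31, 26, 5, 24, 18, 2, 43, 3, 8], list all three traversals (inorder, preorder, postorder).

Tree insertion order: [31, 26, 5, 24, 18, 2, 43, 3, 8]
Tree (level-order array): [31, 26, 43, 5, None, None, None, 2, 24, None, 3, 18, None, None, None, 8]
Inorder (L, root, R): [2, 3, 5, 8, 18, 24, 26, 31, 43]
Preorder (root, L, R): [31, 26, 5, 2, 3, 24, 18, 8, 43]
Postorder (L, R, root): [3, 2, 8, 18, 24, 5, 26, 43, 31]


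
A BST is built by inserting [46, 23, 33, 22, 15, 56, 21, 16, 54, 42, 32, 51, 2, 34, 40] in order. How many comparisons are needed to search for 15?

Search path for 15: 46 -> 23 -> 22 -> 15
Found: True
Comparisons: 4


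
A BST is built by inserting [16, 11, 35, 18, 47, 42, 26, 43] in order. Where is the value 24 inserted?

Starting tree (level order): [16, 11, 35, None, None, 18, 47, None, 26, 42, None, None, None, None, 43]
Insertion path: 16 -> 35 -> 18 -> 26
Result: insert 24 as left child of 26
Final tree (level order): [16, 11, 35, None, None, 18, 47, None, 26, 42, None, 24, None, None, 43]


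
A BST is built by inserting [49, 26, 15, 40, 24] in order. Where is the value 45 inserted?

Starting tree (level order): [49, 26, None, 15, 40, None, 24]
Insertion path: 49 -> 26 -> 40
Result: insert 45 as right child of 40
Final tree (level order): [49, 26, None, 15, 40, None, 24, None, 45]


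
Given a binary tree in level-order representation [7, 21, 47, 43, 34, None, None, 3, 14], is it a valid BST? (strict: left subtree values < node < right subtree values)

Level-order array: [7, 21, 47, 43, 34, None, None, 3, 14]
Validate using subtree bounds (lo, hi): at each node, require lo < value < hi,
then recurse left with hi=value and right with lo=value.
Preorder trace (stopping at first violation):
  at node 7 with bounds (-inf, +inf): OK
  at node 21 with bounds (-inf, 7): VIOLATION
Node 21 violates its bound: not (-inf < 21 < 7).
Result: Not a valid BST


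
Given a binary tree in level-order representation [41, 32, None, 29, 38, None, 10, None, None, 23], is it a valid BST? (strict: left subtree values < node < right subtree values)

Level-order array: [41, 32, None, 29, 38, None, 10, None, None, 23]
Validate using subtree bounds (lo, hi): at each node, require lo < value < hi,
then recurse left with hi=value and right with lo=value.
Preorder trace (stopping at first violation):
  at node 41 with bounds (-inf, +inf): OK
  at node 32 with bounds (-inf, 41): OK
  at node 29 with bounds (-inf, 32): OK
  at node 10 with bounds (29, 32): VIOLATION
Node 10 violates its bound: not (29 < 10 < 32).
Result: Not a valid BST


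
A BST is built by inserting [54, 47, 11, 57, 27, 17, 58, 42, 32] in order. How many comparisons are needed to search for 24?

Search path for 24: 54 -> 47 -> 11 -> 27 -> 17
Found: False
Comparisons: 5


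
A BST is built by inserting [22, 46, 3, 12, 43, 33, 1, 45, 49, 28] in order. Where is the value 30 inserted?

Starting tree (level order): [22, 3, 46, 1, 12, 43, 49, None, None, None, None, 33, 45, None, None, 28]
Insertion path: 22 -> 46 -> 43 -> 33 -> 28
Result: insert 30 as right child of 28
Final tree (level order): [22, 3, 46, 1, 12, 43, 49, None, None, None, None, 33, 45, None, None, 28, None, None, None, None, 30]


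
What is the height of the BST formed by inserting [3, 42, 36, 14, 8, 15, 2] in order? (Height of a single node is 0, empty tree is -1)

Insertion order: [3, 42, 36, 14, 8, 15, 2]
Tree (level-order array): [3, 2, 42, None, None, 36, None, 14, None, 8, 15]
Compute height bottom-up (empty subtree = -1):
  height(2) = 1 + max(-1, -1) = 0
  height(8) = 1 + max(-1, -1) = 0
  height(15) = 1 + max(-1, -1) = 0
  height(14) = 1 + max(0, 0) = 1
  height(36) = 1 + max(1, -1) = 2
  height(42) = 1 + max(2, -1) = 3
  height(3) = 1 + max(0, 3) = 4
Height = 4


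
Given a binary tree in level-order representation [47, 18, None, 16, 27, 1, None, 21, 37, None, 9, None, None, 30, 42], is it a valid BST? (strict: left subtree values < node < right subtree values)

Level-order array: [47, 18, None, 16, 27, 1, None, 21, 37, None, 9, None, None, 30, 42]
Validate using subtree bounds (lo, hi): at each node, require lo < value < hi,
then recurse left with hi=value and right with lo=value.
Preorder trace (stopping at first violation):
  at node 47 with bounds (-inf, +inf): OK
  at node 18 with bounds (-inf, 47): OK
  at node 16 with bounds (-inf, 18): OK
  at node 1 with bounds (-inf, 16): OK
  at node 9 with bounds (1, 16): OK
  at node 27 with bounds (18, 47): OK
  at node 21 with bounds (18, 27): OK
  at node 37 with bounds (27, 47): OK
  at node 30 with bounds (27, 37): OK
  at node 42 with bounds (37, 47): OK
No violation found at any node.
Result: Valid BST


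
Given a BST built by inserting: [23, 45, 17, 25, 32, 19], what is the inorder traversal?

Tree insertion order: [23, 45, 17, 25, 32, 19]
Tree (level-order array): [23, 17, 45, None, 19, 25, None, None, None, None, 32]
Inorder traversal: [17, 19, 23, 25, 32, 45]


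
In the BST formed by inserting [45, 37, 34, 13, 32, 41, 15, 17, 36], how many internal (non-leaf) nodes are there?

Tree built from: [45, 37, 34, 13, 32, 41, 15, 17, 36]
Tree (level-order array): [45, 37, None, 34, 41, 13, 36, None, None, None, 32, None, None, 15, None, None, 17]
Rule: An internal node has at least one child.
Per-node child counts:
  node 45: 1 child(ren)
  node 37: 2 child(ren)
  node 34: 2 child(ren)
  node 13: 1 child(ren)
  node 32: 1 child(ren)
  node 15: 1 child(ren)
  node 17: 0 child(ren)
  node 36: 0 child(ren)
  node 41: 0 child(ren)
Matching nodes: [45, 37, 34, 13, 32, 15]
Count of internal (non-leaf) nodes: 6


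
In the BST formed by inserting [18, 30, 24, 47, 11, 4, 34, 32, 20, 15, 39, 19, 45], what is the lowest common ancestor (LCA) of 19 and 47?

Tree insertion order: [18, 30, 24, 47, 11, 4, 34, 32, 20, 15, 39, 19, 45]
Tree (level-order array): [18, 11, 30, 4, 15, 24, 47, None, None, None, None, 20, None, 34, None, 19, None, 32, 39, None, None, None, None, None, 45]
In a BST, the LCA of p=19, q=47 is the first node v on the
root-to-leaf path with p <= v <= q (go left if both < v, right if both > v).
Walk from root:
  at 18: both 19 and 47 > 18, go right
  at 30: 19 <= 30 <= 47, this is the LCA
LCA = 30


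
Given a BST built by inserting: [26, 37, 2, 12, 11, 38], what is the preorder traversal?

Tree insertion order: [26, 37, 2, 12, 11, 38]
Tree (level-order array): [26, 2, 37, None, 12, None, 38, 11]
Preorder traversal: [26, 2, 12, 11, 37, 38]


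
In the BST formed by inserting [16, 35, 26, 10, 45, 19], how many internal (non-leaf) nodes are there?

Tree built from: [16, 35, 26, 10, 45, 19]
Tree (level-order array): [16, 10, 35, None, None, 26, 45, 19]
Rule: An internal node has at least one child.
Per-node child counts:
  node 16: 2 child(ren)
  node 10: 0 child(ren)
  node 35: 2 child(ren)
  node 26: 1 child(ren)
  node 19: 0 child(ren)
  node 45: 0 child(ren)
Matching nodes: [16, 35, 26]
Count of internal (non-leaf) nodes: 3


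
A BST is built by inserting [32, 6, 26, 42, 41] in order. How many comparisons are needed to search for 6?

Search path for 6: 32 -> 6
Found: True
Comparisons: 2


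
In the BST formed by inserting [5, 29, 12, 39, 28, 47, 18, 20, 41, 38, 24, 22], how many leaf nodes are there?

Tree built from: [5, 29, 12, 39, 28, 47, 18, 20, 41, 38, 24, 22]
Tree (level-order array): [5, None, 29, 12, 39, None, 28, 38, 47, 18, None, None, None, 41, None, None, 20, None, None, None, 24, 22]
Rule: A leaf has 0 children.
Per-node child counts:
  node 5: 1 child(ren)
  node 29: 2 child(ren)
  node 12: 1 child(ren)
  node 28: 1 child(ren)
  node 18: 1 child(ren)
  node 20: 1 child(ren)
  node 24: 1 child(ren)
  node 22: 0 child(ren)
  node 39: 2 child(ren)
  node 38: 0 child(ren)
  node 47: 1 child(ren)
  node 41: 0 child(ren)
Matching nodes: [22, 38, 41]
Count of leaf nodes: 3


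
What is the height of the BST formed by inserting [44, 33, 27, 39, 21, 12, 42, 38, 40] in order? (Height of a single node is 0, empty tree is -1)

Insertion order: [44, 33, 27, 39, 21, 12, 42, 38, 40]
Tree (level-order array): [44, 33, None, 27, 39, 21, None, 38, 42, 12, None, None, None, 40]
Compute height bottom-up (empty subtree = -1):
  height(12) = 1 + max(-1, -1) = 0
  height(21) = 1 + max(0, -1) = 1
  height(27) = 1 + max(1, -1) = 2
  height(38) = 1 + max(-1, -1) = 0
  height(40) = 1 + max(-1, -1) = 0
  height(42) = 1 + max(0, -1) = 1
  height(39) = 1 + max(0, 1) = 2
  height(33) = 1 + max(2, 2) = 3
  height(44) = 1 + max(3, -1) = 4
Height = 4


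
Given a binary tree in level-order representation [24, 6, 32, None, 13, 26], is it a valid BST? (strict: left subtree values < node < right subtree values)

Level-order array: [24, 6, 32, None, 13, 26]
Validate using subtree bounds (lo, hi): at each node, require lo < value < hi,
then recurse left with hi=value and right with lo=value.
Preorder trace (stopping at first violation):
  at node 24 with bounds (-inf, +inf): OK
  at node 6 with bounds (-inf, 24): OK
  at node 13 with bounds (6, 24): OK
  at node 32 with bounds (24, +inf): OK
  at node 26 with bounds (24, 32): OK
No violation found at any node.
Result: Valid BST


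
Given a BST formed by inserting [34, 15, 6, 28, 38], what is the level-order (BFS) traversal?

Tree insertion order: [34, 15, 6, 28, 38]
Tree (level-order array): [34, 15, 38, 6, 28]
BFS from the root, enqueuing left then right child of each popped node:
  queue [34] -> pop 34, enqueue [15, 38], visited so far: [34]
  queue [15, 38] -> pop 15, enqueue [6, 28], visited so far: [34, 15]
  queue [38, 6, 28] -> pop 38, enqueue [none], visited so far: [34, 15, 38]
  queue [6, 28] -> pop 6, enqueue [none], visited so far: [34, 15, 38, 6]
  queue [28] -> pop 28, enqueue [none], visited so far: [34, 15, 38, 6, 28]
Result: [34, 15, 38, 6, 28]


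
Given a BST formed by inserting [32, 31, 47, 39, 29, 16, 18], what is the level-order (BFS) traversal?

Tree insertion order: [32, 31, 47, 39, 29, 16, 18]
Tree (level-order array): [32, 31, 47, 29, None, 39, None, 16, None, None, None, None, 18]
BFS from the root, enqueuing left then right child of each popped node:
  queue [32] -> pop 32, enqueue [31, 47], visited so far: [32]
  queue [31, 47] -> pop 31, enqueue [29], visited so far: [32, 31]
  queue [47, 29] -> pop 47, enqueue [39], visited so far: [32, 31, 47]
  queue [29, 39] -> pop 29, enqueue [16], visited so far: [32, 31, 47, 29]
  queue [39, 16] -> pop 39, enqueue [none], visited so far: [32, 31, 47, 29, 39]
  queue [16] -> pop 16, enqueue [18], visited so far: [32, 31, 47, 29, 39, 16]
  queue [18] -> pop 18, enqueue [none], visited so far: [32, 31, 47, 29, 39, 16, 18]
Result: [32, 31, 47, 29, 39, 16, 18]


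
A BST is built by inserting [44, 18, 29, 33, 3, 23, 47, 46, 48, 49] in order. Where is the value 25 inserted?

Starting tree (level order): [44, 18, 47, 3, 29, 46, 48, None, None, 23, 33, None, None, None, 49]
Insertion path: 44 -> 18 -> 29 -> 23
Result: insert 25 as right child of 23
Final tree (level order): [44, 18, 47, 3, 29, 46, 48, None, None, 23, 33, None, None, None, 49, None, 25]


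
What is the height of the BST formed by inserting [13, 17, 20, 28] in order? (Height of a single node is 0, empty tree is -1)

Insertion order: [13, 17, 20, 28]
Tree (level-order array): [13, None, 17, None, 20, None, 28]
Compute height bottom-up (empty subtree = -1):
  height(28) = 1 + max(-1, -1) = 0
  height(20) = 1 + max(-1, 0) = 1
  height(17) = 1 + max(-1, 1) = 2
  height(13) = 1 + max(-1, 2) = 3
Height = 3


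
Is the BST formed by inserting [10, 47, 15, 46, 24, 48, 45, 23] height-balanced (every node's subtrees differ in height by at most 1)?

Tree (level-order array): [10, None, 47, 15, 48, None, 46, None, None, 24, None, 23, 45]
Definition: a tree is height-balanced if, at every node, |h(left) - h(right)| <= 1 (empty subtree has height -1).
Bottom-up per-node check:
  node 23: h_left=-1, h_right=-1, diff=0 [OK], height=0
  node 45: h_left=-1, h_right=-1, diff=0 [OK], height=0
  node 24: h_left=0, h_right=0, diff=0 [OK], height=1
  node 46: h_left=1, h_right=-1, diff=2 [FAIL (|1--1|=2 > 1)], height=2
  node 15: h_left=-1, h_right=2, diff=3 [FAIL (|-1-2|=3 > 1)], height=3
  node 48: h_left=-1, h_right=-1, diff=0 [OK], height=0
  node 47: h_left=3, h_right=0, diff=3 [FAIL (|3-0|=3 > 1)], height=4
  node 10: h_left=-1, h_right=4, diff=5 [FAIL (|-1-4|=5 > 1)], height=5
Node 46 violates the condition: |1 - -1| = 2 > 1.
Result: Not balanced


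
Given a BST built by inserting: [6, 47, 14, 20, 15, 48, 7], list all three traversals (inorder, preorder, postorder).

Tree insertion order: [6, 47, 14, 20, 15, 48, 7]
Tree (level-order array): [6, None, 47, 14, 48, 7, 20, None, None, None, None, 15]
Inorder (L, root, R): [6, 7, 14, 15, 20, 47, 48]
Preorder (root, L, R): [6, 47, 14, 7, 20, 15, 48]
Postorder (L, R, root): [7, 15, 20, 14, 48, 47, 6]


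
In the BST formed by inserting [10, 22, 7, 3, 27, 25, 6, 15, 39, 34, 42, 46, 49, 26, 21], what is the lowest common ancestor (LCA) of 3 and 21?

Tree insertion order: [10, 22, 7, 3, 27, 25, 6, 15, 39, 34, 42, 46, 49, 26, 21]
Tree (level-order array): [10, 7, 22, 3, None, 15, 27, None, 6, None, 21, 25, 39, None, None, None, None, None, 26, 34, 42, None, None, None, None, None, 46, None, 49]
In a BST, the LCA of p=3, q=21 is the first node v on the
root-to-leaf path with p <= v <= q (go left if both < v, right if both > v).
Walk from root:
  at 10: 3 <= 10 <= 21, this is the LCA
LCA = 10


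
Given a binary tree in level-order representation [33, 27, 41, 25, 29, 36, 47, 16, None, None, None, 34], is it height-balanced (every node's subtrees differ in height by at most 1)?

Tree (level-order array): [33, 27, 41, 25, 29, 36, 47, 16, None, None, None, 34]
Definition: a tree is height-balanced if, at every node, |h(left) - h(right)| <= 1 (empty subtree has height -1).
Bottom-up per-node check:
  node 16: h_left=-1, h_right=-1, diff=0 [OK], height=0
  node 25: h_left=0, h_right=-1, diff=1 [OK], height=1
  node 29: h_left=-1, h_right=-1, diff=0 [OK], height=0
  node 27: h_left=1, h_right=0, diff=1 [OK], height=2
  node 34: h_left=-1, h_right=-1, diff=0 [OK], height=0
  node 36: h_left=0, h_right=-1, diff=1 [OK], height=1
  node 47: h_left=-1, h_right=-1, diff=0 [OK], height=0
  node 41: h_left=1, h_right=0, diff=1 [OK], height=2
  node 33: h_left=2, h_right=2, diff=0 [OK], height=3
All nodes satisfy the balance condition.
Result: Balanced


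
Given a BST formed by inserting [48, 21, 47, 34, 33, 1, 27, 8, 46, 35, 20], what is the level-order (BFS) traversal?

Tree insertion order: [48, 21, 47, 34, 33, 1, 27, 8, 46, 35, 20]
Tree (level-order array): [48, 21, None, 1, 47, None, 8, 34, None, None, 20, 33, 46, None, None, 27, None, 35]
BFS from the root, enqueuing left then right child of each popped node:
  queue [48] -> pop 48, enqueue [21], visited so far: [48]
  queue [21] -> pop 21, enqueue [1, 47], visited so far: [48, 21]
  queue [1, 47] -> pop 1, enqueue [8], visited so far: [48, 21, 1]
  queue [47, 8] -> pop 47, enqueue [34], visited so far: [48, 21, 1, 47]
  queue [8, 34] -> pop 8, enqueue [20], visited so far: [48, 21, 1, 47, 8]
  queue [34, 20] -> pop 34, enqueue [33, 46], visited so far: [48, 21, 1, 47, 8, 34]
  queue [20, 33, 46] -> pop 20, enqueue [none], visited so far: [48, 21, 1, 47, 8, 34, 20]
  queue [33, 46] -> pop 33, enqueue [27], visited so far: [48, 21, 1, 47, 8, 34, 20, 33]
  queue [46, 27] -> pop 46, enqueue [35], visited so far: [48, 21, 1, 47, 8, 34, 20, 33, 46]
  queue [27, 35] -> pop 27, enqueue [none], visited so far: [48, 21, 1, 47, 8, 34, 20, 33, 46, 27]
  queue [35] -> pop 35, enqueue [none], visited so far: [48, 21, 1, 47, 8, 34, 20, 33, 46, 27, 35]
Result: [48, 21, 1, 47, 8, 34, 20, 33, 46, 27, 35]


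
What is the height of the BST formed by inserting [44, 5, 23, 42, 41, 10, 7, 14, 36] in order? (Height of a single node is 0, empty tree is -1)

Insertion order: [44, 5, 23, 42, 41, 10, 7, 14, 36]
Tree (level-order array): [44, 5, None, None, 23, 10, 42, 7, 14, 41, None, None, None, None, None, 36]
Compute height bottom-up (empty subtree = -1):
  height(7) = 1 + max(-1, -1) = 0
  height(14) = 1 + max(-1, -1) = 0
  height(10) = 1 + max(0, 0) = 1
  height(36) = 1 + max(-1, -1) = 0
  height(41) = 1 + max(0, -1) = 1
  height(42) = 1 + max(1, -1) = 2
  height(23) = 1 + max(1, 2) = 3
  height(5) = 1 + max(-1, 3) = 4
  height(44) = 1 + max(4, -1) = 5
Height = 5


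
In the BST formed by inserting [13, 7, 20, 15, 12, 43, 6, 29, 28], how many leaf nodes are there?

Tree built from: [13, 7, 20, 15, 12, 43, 6, 29, 28]
Tree (level-order array): [13, 7, 20, 6, 12, 15, 43, None, None, None, None, None, None, 29, None, 28]
Rule: A leaf has 0 children.
Per-node child counts:
  node 13: 2 child(ren)
  node 7: 2 child(ren)
  node 6: 0 child(ren)
  node 12: 0 child(ren)
  node 20: 2 child(ren)
  node 15: 0 child(ren)
  node 43: 1 child(ren)
  node 29: 1 child(ren)
  node 28: 0 child(ren)
Matching nodes: [6, 12, 15, 28]
Count of leaf nodes: 4


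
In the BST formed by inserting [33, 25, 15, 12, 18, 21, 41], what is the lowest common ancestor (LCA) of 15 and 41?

Tree insertion order: [33, 25, 15, 12, 18, 21, 41]
Tree (level-order array): [33, 25, 41, 15, None, None, None, 12, 18, None, None, None, 21]
In a BST, the LCA of p=15, q=41 is the first node v on the
root-to-leaf path with p <= v <= q (go left if both < v, right if both > v).
Walk from root:
  at 33: 15 <= 33 <= 41, this is the LCA
LCA = 33


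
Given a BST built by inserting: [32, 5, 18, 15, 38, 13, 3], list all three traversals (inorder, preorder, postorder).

Tree insertion order: [32, 5, 18, 15, 38, 13, 3]
Tree (level-order array): [32, 5, 38, 3, 18, None, None, None, None, 15, None, 13]
Inorder (L, root, R): [3, 5, 13, 15, 18, 32, 38]
Preorder (root, L, R): [32, 5, 3, 18, 15, 13, 38]
Postorder (L, R, root): [3, 13, 15, 18, 5, 38, 32]


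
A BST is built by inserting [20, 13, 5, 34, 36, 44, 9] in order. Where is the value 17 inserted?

Starting tree (level order): [20, 13, 34, 5, None, None, 36, None, 9, None, 44]
Insertion path: 20 -> 13
Result: insert 17 as right child of 13
Final tree (level order): [20, 13, 34, 5, 17, None, 36, None, 9, None, None, None, 44]


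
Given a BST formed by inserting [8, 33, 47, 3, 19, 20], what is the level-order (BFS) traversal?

Tree insertion order: [8, 33, 47, 3, 19, 20]
Tree (level-order array): [8, 3, 33, None, None, 19, 47, None, 20]
BFS from the root, enqueuing left then right child of each popped node:
  queue [8] -> pop 8, enqueue [3, 33], visited so far: [8]
  queue [3, 33] -> pop 3, enqueue [none], visited so far: [8, 3]
  queue [33] -> pop 33, enqueue [19, 47], visited so far: [8, 3, 33]
  queue [19, 47] -> pop 19, enqueue [20], visited so far: [8, 3, 33, 19]
  queue [47, 20] -> pop 47, enqueue [none], visited so far: [8, 3, 33, 19, 47]
  queue [20] -> pop 20, enqueue [none], visited so far: [8, 3, 33, 19, 47, 20]
Result: [8, 3, 33, 19, 47, 20]


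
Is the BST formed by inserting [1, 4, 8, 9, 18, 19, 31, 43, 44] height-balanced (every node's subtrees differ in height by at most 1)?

Tree (level-order array): [1, None, 4, None, 8, None, 9, None, 18, None, 19, None, 31, None, 43, None, 44]
Definition: a tree is height-balanced if, at every node, |h(left) - h(right)| <= 1 (empty subtree has height -1).
Bottom-up per-node check:
  node 44: h_left=-1, h_right=-1, diff=0 [OK], height=0
  node 43: h_left=-1, h_right=0, diff=1 [OK], height=1
  node 31: h_left=-1, h_right=1, diff=2 [FAIL (|-1-1|=2 > 1)], height=2
  node 19: h_left=-1, h_right=2, diff=3 [FAIL (|-1-2|=3 > 1)], height=3
  node 18: h_left=-1, h_right=3, diff=4 [FAIL (|-1-3|=4 > 1)], height=4
  node 9: h_left=-1, h_right=4, diff=5 [FAIL (|-1-4|=5 > 1)], height=5
  node 8: h_left=-1, h_right=5, diff=6 [FAIL (|-1-5|=6 > 1)], height=6
  node 4: h_left=-1, h_right=6, diff=7 [FAIL (|-1-6|=7 > 1)], height=7
  node 1: h_left=-1, h_right=7, diff=8 [FAIL (|-1-7|=8 > 1)], height=8
Node 31 violates the condition: |-1 - 1| = 2 > 1.
Result: Not balanced


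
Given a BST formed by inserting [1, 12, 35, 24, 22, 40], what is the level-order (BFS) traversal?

Tree insertion order: [1, 12, 35, 24, 22, 40]
Tree (level-order array): [1, None, 12, None, 35, 24, 40, 22]
BFS from the root, enqueuing left then right child of each popped node:
  queue [1] -> pop 1, enqueue [12], visited so far: [1]
  queue [12] -> pop 12, enqueue [35], visited so far: [1, 12]
  queue [35] -> pop 35, enqueue [24, 40], visited so far: [1, 12, 35]
  queue [24, 40] -> pop 24, enqueue [22], visited so far: [1, 12, 35, 24]
  queue [40, 22] -> pop 40, enqueue [none], visited so far: [1, 12, 35, 24, 40]
  queue [22] -> pop 22, enqueue [none], visited so far: [1, 12, 35, 24, 40, 22]
Result: [1, 12, 35, 24, 40, 22]


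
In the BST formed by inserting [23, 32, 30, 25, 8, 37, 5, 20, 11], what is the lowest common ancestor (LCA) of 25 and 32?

Tree insertion order: [23, 32, 30, 25, 8, 37, 5, 20, 11]
Tree (level-order array): [23, 8, 32, 5, 20, 30, 37, None, None, 11, None, 25]
In a BST, the LCA of p=25, q=32 is the first node v on the
root-to-leaf path with p <= v <= q (go left if both < v, right if both > v).
Walk from root:
  at 23: both 25 and 32 > 23, go right
  at 32: 25 <= 32 <= 32, this is the LCA
LCA = 32


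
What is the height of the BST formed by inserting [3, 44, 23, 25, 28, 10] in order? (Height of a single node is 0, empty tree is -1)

Insertion order: [3, 44, 23, 25, 28, 10]
Tree (level-order array): [3, None, 44, 23, None, 10, 25, None, None, None, 28]
Compute height bottom-up (empty subtree = -1):
  height(10) = 1 + max(-1, -1) = 0
  height(28) = 1 + max(-1, -1) = 0
  height(25) = 1 + max(-1, 0) = 1
  height(23) = 1 + max(0, 1) = 2
  height(44) = 1 + max(2, -1) = 3
  height(3) = 1 + max(-1, 3) = 4
Height = 4


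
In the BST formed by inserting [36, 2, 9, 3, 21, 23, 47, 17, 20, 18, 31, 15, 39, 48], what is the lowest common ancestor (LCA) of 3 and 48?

Tree insertion order: [36, 2, 9, 3, 21, 23, 47, 17, 20, 18, 31, 15, 39, 48]
Tree (level-order array): [36, 2, 47, None, 9, 39, 48, 3, 21, None, None, None, None, None, None, 17, 23, 15, 20, None, 31, None, None, 18]
In a BST, the LCA of p=3, q=48 is the first node v on the
root-to-leaf path with p <= v <= q (go left if both < v, right if both > v).
Walk from root:
  at 36: 3 <= 36 <= 48, this is the LCA
LCA = 36
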